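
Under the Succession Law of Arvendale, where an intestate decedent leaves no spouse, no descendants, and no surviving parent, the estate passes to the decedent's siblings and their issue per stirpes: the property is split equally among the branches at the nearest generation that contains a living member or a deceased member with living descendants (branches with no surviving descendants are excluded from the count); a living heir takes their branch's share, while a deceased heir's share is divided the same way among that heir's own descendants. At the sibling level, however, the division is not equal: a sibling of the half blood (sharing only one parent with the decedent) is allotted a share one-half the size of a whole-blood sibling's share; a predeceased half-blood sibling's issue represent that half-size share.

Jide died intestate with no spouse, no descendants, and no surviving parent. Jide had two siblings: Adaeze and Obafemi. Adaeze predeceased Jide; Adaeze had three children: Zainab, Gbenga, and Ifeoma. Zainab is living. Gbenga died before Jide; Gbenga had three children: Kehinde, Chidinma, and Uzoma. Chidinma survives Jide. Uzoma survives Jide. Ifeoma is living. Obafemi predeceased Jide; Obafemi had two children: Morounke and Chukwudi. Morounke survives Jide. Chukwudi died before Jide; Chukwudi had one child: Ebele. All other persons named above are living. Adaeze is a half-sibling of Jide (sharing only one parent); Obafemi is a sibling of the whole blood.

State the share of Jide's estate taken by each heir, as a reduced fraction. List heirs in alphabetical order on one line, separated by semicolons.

Chidinma 1/27; Ebele 1/3; Ifeoma 1/9; Kehinde 1/27; Morounke 1/3; Uzoma 1/27; Zainab 1/9

No spouse, descendants, or parent survives, so the estate passes to Jide's siblings per stirpes.
Half-blood siblings count for one-half the weight of whole-blood siblings at the initial division.
Dividing 1 in proportion to weights (total weight 3/2): Adaeze (weight 1/2) → 1/3; Obafemi (weight 1) → 2/3.
Adaeze predeceased; the 1/3 allotted to Adaeze's branch passes to Adaeze's issue by representation.
The 1/3 is divided into 3 equal shares of 1/9 among Zainab, Gbenga, Ifeoma.
Zainab is living and takes 1/9.
Gbenga predeceased; the 1/9 allotted to Gbenga's branch passes to Gbenga's issue by representation.
The 1/9 is divided into 3 equal shares of 1/27 among Kehinde, Chidinma, Uzoma.
Kehinde is living and takes 1/27.
Chidinma is living and takes 1/27.
Uzoma is living and takes 1/27.
Ifeoma is living and takes 1/9.
Obafemi predeceased; the 2/3 allotted to Obafemi's branch passes to Obafemi's issue by representation.
The 2/3 is divided into 2 equal shares of 1/3 among Morounke, Chukwudi.
Morounke is living and takes 1/3.
Chukwudi predeceased; the 1/3 allotted to Chukwudi's branch passes to Chukwudi's issue by representation.
Ebele is the sole taker at this level and receives the full 1/3.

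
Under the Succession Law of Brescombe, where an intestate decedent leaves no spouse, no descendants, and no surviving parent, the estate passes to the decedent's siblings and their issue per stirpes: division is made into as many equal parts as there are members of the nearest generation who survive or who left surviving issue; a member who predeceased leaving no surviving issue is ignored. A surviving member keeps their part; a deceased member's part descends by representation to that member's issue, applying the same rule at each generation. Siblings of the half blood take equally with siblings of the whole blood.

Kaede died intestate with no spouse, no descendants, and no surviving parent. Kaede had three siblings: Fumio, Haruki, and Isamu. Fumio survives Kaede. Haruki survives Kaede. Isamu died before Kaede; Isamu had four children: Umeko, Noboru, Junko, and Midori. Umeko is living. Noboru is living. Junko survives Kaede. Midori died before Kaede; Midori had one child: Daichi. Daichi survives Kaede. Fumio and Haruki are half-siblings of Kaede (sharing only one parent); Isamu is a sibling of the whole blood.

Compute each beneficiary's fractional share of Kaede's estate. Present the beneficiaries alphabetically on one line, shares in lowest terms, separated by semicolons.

No spouse, descendants, or parent survives, so the estate passes to Kaede's siblings per stirpes.
Half-blood and whole-blood siblings take equally under the stated rule.
The estate is divided into 3 equal shares of 1/3 among Fumio, Haruki, Isamu.
Fumio is living and takes 1/3.
Haruki is living and takes 1/3.
Isamu predeceased; the 1/3 allotted to Isamu's branch passes to Isamu's issue by representation.
The 1/3 is divided into 4 equal shares of 1/12 among Umeko, Noboru, Junko, Midori.
Umeko is living and takes 1/12.
Noboru is living and takes 1/12.
Junko is living and takes 1/12.
Midori predeceased; the 1/12 allotted to Midori's branch passes to Midori's issue by representation.
Daichi is the sole taker at this level and receives the full 1/12.

Daichi 1/12; Fumio 1/3; Haruki 1/3; Junko 1/12; Noboru 1/12; Umeko 1/12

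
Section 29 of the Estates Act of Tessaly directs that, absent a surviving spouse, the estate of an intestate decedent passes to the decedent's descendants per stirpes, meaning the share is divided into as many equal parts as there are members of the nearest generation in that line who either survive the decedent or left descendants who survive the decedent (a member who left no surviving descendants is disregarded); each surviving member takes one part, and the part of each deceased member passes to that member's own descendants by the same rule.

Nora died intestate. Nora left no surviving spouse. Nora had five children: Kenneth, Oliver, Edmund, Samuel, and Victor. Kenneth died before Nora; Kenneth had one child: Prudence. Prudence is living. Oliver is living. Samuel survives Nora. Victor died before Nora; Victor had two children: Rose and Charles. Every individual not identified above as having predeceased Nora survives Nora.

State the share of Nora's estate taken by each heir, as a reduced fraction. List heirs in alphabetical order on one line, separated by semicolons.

Charles 1/10; Edmund 1/5; Oliver 1/5; Prudence 1/5; Rose 1/10; Samuel 1/5

There is no surviving spouse, so the entire estate passes to Nora's descendants per stirpes.
The estate is divided into 5 equal shares of 1/5 among Kenneth, Oliver, Edmund, Samuel, Victor.
Kenneth predeceased; the 1/5 allotted to Kenneth's branch passes to Kenneth's issue by representation.
Prudence is the sole taker at this level and receives the full 1/5.
Oliver is living and takes 1/5.
Edmund is living and takes 1/5.
Samuel is living and takes 1/5.
Victor predeceased; the 1/5 allotted to Victor's branch passes to Victor's issue by representation.
The 1/5 is divided into 2 equal shares of 1/10 among Rose, Charles.
Rose is living and takes 1/10.
Charles is living and takes 1/10.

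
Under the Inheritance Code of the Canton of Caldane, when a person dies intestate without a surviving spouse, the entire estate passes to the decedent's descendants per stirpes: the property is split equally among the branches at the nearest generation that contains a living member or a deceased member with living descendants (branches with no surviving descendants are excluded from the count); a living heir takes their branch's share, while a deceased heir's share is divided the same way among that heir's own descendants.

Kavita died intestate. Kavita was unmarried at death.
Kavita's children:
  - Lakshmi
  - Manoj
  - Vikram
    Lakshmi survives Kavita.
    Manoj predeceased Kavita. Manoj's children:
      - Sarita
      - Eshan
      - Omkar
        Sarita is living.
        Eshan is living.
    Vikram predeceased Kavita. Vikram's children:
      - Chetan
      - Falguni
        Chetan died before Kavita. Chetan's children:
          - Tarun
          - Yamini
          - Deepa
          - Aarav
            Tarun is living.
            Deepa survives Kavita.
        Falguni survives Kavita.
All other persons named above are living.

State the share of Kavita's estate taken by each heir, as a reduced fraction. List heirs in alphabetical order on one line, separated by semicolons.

There is no surviving spouse, so the entire estate passes to Kavita's descendants per stirpes.
The estate is divided into 3 equal shares of 1/3 among Lakshmi, Manoj, Vikram.
Lakshmi is living and takes 1/3.
Manoj predeceased; the 1/3 allotted to Manoj's branch passes to Manoj's issue by representation.
The 1/3 is divided into 3 equal shares of 1/9 among Sarita, Eshan, Omkar.
Sarita is living and takes 1/9.
Eshan is living and takes 1/9.
Omkar is living and takes 1/9.
Vikram predeceased; the 1/3 allotted to Vikram's branch passes to Vikram's issue by representation.
The 1/3 is divided into 2 equal shares of 1/6 among Chetan, Falguni.
Chetan predeceased; the 1/6 allotted to Chetan's branch passes to Chetan's issue by representation.
The 1/6 is divided into 4 equal shares of 1/24 among Tarun, Yamini, Deepa, Aarav.
Tarun is living and takes 1/24.
Yamini is living and takes 1/24.
Deepa is living and takes 1/24.
Aarav is living and takes 1/24.
Falguni is living and takes 1/6.

Aarav 1/24; Deepa 1/24; Eshan 1/9; Falguni 1/6; Lakshmi 1/3; Omkar 1/9; Sarita 1/9; Tarun 1/24; Yamini 1/24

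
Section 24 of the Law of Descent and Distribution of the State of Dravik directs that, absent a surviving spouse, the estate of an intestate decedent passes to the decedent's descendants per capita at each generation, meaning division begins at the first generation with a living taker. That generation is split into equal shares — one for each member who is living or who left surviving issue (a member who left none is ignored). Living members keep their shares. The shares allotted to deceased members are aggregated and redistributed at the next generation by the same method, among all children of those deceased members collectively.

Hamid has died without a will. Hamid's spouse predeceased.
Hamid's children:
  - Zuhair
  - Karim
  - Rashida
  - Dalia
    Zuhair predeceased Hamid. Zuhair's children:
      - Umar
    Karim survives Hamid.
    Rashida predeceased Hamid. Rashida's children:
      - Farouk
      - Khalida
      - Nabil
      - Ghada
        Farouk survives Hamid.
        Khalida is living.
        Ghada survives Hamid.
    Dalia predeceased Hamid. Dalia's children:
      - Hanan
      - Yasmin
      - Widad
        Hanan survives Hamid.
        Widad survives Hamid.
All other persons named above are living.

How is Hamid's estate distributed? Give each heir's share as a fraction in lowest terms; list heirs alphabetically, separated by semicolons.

There is no surviving spouse, so the entire estate passes to Hamid's descendants per capita at each generation.
At generation 1 (Zuhair, Karim, Rashida, Dalia) there are 4 shares of (1)/4 = 1/4 each.
Living: Karim — each takes 1/4.
Deceased: Zuhair, Rashida, and Dalia. Their combined 3/4 is pooled and carried to generation 2.
At generation 2 (Umar, Farouk, Khalida, Nabil, Ghada, Hanan, Yasmin, Widad) there are 8 shares of (3/4)/8 = 3/32 each.
Living: Umar, Farouk, Khalida, Nabil, Ghada, Hanan, Yasmin, and Widad — each takes 3/32.

Farouk 3/32; Ghada 3/32; Hanan 3/32; Karim 1/4; Khalida 3/32; Nabil 3/32; Umar 3/32; Widad 3/32; Yasmin 3/32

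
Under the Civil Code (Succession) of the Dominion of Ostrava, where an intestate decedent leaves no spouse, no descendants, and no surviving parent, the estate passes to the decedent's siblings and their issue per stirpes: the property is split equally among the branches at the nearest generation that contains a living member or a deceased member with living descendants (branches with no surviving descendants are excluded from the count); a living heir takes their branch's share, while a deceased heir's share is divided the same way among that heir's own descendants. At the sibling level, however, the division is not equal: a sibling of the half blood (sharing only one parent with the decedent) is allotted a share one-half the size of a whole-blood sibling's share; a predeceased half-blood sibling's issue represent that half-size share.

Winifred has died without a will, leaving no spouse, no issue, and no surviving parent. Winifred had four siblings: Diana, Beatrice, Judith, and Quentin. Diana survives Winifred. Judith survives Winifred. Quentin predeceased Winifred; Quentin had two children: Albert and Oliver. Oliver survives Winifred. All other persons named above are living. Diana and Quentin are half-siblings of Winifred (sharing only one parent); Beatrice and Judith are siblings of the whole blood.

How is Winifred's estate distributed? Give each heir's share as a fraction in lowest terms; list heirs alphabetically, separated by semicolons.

No spouse, descendants, or parent survives, so the estate passes to Winifred's siblings per stirpes.
Half-blood siblings count for one-half the weight of whole-blood siblings at the initial division.
Dividing 1 in proportion to weights (total weight 3): Diana (weight 1/2) → 1/6; Beatrice (weight 1) → 1/3; Judith (weight 1) → 1/3; Quentin (weight 1/2) → 1/6.
Diana is living and takes 1/6.
Beatrice is living and takes 1/3.
Judith is living and takes 1/3.
Quentin predeceased; the 1/6 allotted to Quentin's branch passes to Quentin's issue by representation.
The 1/6 is divided into 2 equal shares of 1/12 among Albert, Oliver.
Albert is living and takes 1/12.
Oliver is living and takes 1/12.

Albert 1/12; Beatrice 1/3; Diana 1/6; Judith 1/3; Oliver 1/12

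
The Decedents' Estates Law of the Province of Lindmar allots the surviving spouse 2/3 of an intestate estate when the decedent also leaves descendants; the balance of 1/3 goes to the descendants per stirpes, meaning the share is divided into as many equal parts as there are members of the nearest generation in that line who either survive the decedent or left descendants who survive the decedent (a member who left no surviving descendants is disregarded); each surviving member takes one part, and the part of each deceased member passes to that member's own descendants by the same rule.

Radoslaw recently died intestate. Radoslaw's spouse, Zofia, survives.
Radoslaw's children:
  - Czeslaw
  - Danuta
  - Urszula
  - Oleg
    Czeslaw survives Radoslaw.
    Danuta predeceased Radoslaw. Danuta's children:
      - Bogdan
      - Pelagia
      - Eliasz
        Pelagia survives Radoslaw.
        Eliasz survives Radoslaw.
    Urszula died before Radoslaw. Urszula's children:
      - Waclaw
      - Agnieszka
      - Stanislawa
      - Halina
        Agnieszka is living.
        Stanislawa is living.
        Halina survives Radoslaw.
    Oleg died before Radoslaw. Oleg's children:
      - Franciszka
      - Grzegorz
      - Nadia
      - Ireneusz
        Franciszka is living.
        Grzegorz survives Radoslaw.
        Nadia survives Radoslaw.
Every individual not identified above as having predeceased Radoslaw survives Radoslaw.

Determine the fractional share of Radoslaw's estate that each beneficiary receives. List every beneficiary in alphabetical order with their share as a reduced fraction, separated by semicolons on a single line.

Zofia, as surviving spouse, takes 2/3.
The remaining 1/3 passes to Radoslaw's descendants per stirpes.
The 1/3 is divided into 4 equal shares of 1/12 among Czeslaw, Danuta, Urszula, Oleg.
Czeslaw is living and takes 1/12.
Danuta predeceased; the 1/12 allotted to Danuta's branch passes to Danuta's issue by representation.
The 1/12 is divided into 3 equal shares of 1/36 among Bogdan, Pelagia, Eliasz.
Bogdan is living and takes 1/36.
Pelagia is living and takes 1/36.
Eliasz is living and takes 1/36.
Urszula predeceased; the 1/12 allotted to Urszula's branch passes to Urszula's issue by representation.
The 1/12 is divided into 4 equal shares of 1/48 among Waclaw, Agnieszka, Stanislawa, Halina.
Waclaw is living and takes 1/48.
Agnieszka is living and takes 1/48.
Stanislawa is living and takes 1/48.
Halina is living and takes 1/48.
Oleg predeceased; the 1/12 allotted to Oleg's branch passes to Oleg's issue by representation.
The 1/12 is divided into 4 equal shares of 1/48 among Franciszka, Grzegorz, Nadia, Ireneusz.
Franciszka is living and takes 1/48.
Grzegorz is living and takes 1/48.
Nadia is living and takes 1/48.
Ireneusz is living and takes 1/48.

Agnieszka 1/48; Bogdan 1/36; Czeslaw 1/12; Eliasz 1/36; Franciszka 1/48; Grzegorz 1/48; Halina 1/48; Ireneusz 1/48; Nadia 1/48; Pelagia 1/36; Stanislawa 1/48; Waclaw 1/48; Zofia 2/3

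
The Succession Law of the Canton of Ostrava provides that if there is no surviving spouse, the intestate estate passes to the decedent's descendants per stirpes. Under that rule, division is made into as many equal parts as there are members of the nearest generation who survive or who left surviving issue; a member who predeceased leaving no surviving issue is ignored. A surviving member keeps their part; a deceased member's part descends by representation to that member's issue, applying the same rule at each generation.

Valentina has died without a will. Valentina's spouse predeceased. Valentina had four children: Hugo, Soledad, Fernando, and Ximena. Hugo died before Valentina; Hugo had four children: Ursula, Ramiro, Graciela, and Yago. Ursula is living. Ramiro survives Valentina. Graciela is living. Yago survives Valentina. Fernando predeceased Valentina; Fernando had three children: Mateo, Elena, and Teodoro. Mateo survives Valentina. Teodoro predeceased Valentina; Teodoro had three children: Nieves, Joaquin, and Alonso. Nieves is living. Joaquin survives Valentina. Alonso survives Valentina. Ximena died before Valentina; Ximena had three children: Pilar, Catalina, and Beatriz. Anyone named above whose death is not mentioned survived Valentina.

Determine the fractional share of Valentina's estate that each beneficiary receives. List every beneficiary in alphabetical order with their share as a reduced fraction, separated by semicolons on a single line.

Alonso 1/36; Beatriz 1/12; Catalina 1/12; Elena 1/12; Graciela 1/16; Joaquin 1/36; Mateo 1/12; Nieves 1/36; Pilar 1/12; Ramiro 1/16; Soledad 1/4; Ursula 1/16; Yago 1/16

There is no surviving spouse, so the entire estate passes to Valentina's descendants per stirpes.
The estate is divided into 4 equal shares of 1/4 among Hugo, Soledad, Fernando, Ximena.
Hugo predeceased; the 1/4 allotted to Hugo's branch passes to Hugo's issue by representation.
The 1/4 is divided into 4 equal shares of 1/16 among Ursula, Ramiro, Graciela, Yago.
Ursula is living and takes 1/16.
Ramiro is living and takes 1/16.
Graciela is living and takes 1/16.
Yago is living and takes 1/16.
Soledad is living and takes 1/4.
Fernando predeceased; the 1/4 allotted to Fernando's branch passes to Fernando's issue by representation.
The 1/4 is divided into 3 equal shares of 1/12 among Mateo, Elena, Teodoro.
Mateo is living and takes 1/12.
Elena is living and takes 1/12.
Teodoro predeceased; the 1/12 allotted to Teodoro's branch passes to Teodoro's issue by representation.
The 1/12 is divided into 3 equal shares of 1/36 among Nieves, Joaquin, Alonso.
Nieves is living and takes 1/36.
Joaquin is living and takes 1/36.
Alonso is living and takes 1/36.
Ximena predeceased; the 1/4 allotted to Ximena's branch passes to Ximena's issue by representation.
The 1/4 is divided into 3 equal shares of 1/12 among Pilar, Catalina, Beatriz.
Pilar is living and takes 1/12.
Catalina is living and takes 1/12.
Beatriz is living and takes 1/12.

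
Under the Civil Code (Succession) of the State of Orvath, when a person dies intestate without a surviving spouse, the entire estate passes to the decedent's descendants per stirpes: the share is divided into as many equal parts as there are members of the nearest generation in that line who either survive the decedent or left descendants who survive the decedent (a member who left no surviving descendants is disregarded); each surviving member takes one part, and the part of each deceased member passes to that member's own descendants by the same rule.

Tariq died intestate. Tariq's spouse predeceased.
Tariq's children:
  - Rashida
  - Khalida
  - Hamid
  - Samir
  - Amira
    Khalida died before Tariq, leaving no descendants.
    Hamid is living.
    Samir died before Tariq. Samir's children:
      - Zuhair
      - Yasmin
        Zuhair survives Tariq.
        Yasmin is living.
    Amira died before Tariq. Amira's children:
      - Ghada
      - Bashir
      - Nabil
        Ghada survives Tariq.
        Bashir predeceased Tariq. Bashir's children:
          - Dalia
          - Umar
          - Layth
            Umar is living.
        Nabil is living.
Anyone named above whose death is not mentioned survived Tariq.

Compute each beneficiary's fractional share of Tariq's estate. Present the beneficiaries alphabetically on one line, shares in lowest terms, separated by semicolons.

There is no surviving spouse, so the entire estate passes to Tariq's descendants per stirpes.
Khalida left no surviving issue, so that branch lapses and is disregarded.
The estate is divided into 4 equal shares of 1/4 among Rashida, Hamid, Samir, Amira.
Rashida is living and takes 1/4.
Hamid is living and takes 1/4.
Samir predeceased; the 1/4 allotted to Samir's branch passes to Samir's issue by representation.
The 1/4 is divided into 2 equal shares of 1/8 among Zuhair, Yasmin.
Zuhair is living and takes 1/8.
Yasmin is living and takes 1/8.
Amira predeceased; the 1/4 allotted to Amira's branch passes to Amira's issue by representation.
The 1/4 is divided into 3 equal shares of 1/12 among Ghada, Bashir, Nabil.
Ghada is living and takes 1/12.
Bashir predeceased; the 1/12 allotted to Bashir's branch passes to Bashir's issue by representation.
The 1/12 is divided into 3 equal shares of 1/36 among Dalia, Umar, Layth.
Dalia is living and takes 1/36.
Umar is living and takes 1/36.
Layth is living and takes 1/36.
Nabil is living and takes 1/12.

Dalia 1/36; Ghada 1/12; Hamid 1/4; Layth 1/36; Nabil 1/12; Rashida 1/4; Umar 1/36; Yasmin 1/8; Zuhair 1/8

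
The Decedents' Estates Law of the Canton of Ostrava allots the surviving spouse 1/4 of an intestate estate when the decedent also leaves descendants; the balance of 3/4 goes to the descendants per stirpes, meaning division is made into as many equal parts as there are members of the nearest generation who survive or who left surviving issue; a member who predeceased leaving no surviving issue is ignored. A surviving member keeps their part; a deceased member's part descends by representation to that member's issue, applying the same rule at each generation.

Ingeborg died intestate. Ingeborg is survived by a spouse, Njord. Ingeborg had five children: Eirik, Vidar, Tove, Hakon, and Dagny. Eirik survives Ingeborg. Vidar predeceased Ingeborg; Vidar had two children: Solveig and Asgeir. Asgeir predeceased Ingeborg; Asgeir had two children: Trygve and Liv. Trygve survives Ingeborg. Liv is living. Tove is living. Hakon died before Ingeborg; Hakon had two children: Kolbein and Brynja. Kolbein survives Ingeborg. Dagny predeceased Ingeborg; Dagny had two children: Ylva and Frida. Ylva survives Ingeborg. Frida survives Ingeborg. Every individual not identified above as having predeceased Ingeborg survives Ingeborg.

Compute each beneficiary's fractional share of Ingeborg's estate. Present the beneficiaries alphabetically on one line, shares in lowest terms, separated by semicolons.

Njord, as surviving spouse, takes 1/4.
The remaining 3/4 passes to Ingeborg's descendants per stirpes.
The 3/4 is divided into 5 equal shares of 3/20 among Eirik, Vidar, Tove, Hakon, Dagny.
Eirik is living and takes 3/20.
Vidar predeceased; the 3/20 allotted to Vidar's branch passes to Vidar's issue by representation.
The 3/20 is divided into 2 equal shares of 3/40 among Solveig, Asgeir.
Solveig is living and takes 3/40.
Asgeir predeceased; the 3/40 allotted to Asgeir's branch passes to Asgeir's issue by representation.
The 3/40 is divided into 2 equal shares of 3/80 among Trygve, Liv.
Trygve is living and takes 3/80.
Liv is living and takes 3/80.
Tove is living and takes 3/20.
Hakon predeceased; the 3/20 allotted to Hakon's branch passes to Hakon's issue by representation.
The 3/20 is divided into 2 equal shares of 3/40 among Kolbein, Brynja.
Kolbein is living and takes 3/40.
Brynja is living and takes 3/40.
Dagny predeceased; the 3/20 allotted to Dagny's branch passes to Dagny's issue by representation.
The 3/20 is divided into 2 equal shares of 3/40 among Ylva, Frida.
Ylva is living and takes 3/40.
Frida is living and takes 3/40.

Brynja 3/40; Eirik 3/20; Frida 3/40; Kolbein 3/40; Liv 3/80; Njord 1/4; Solveig 3/40; Tove 3/20; Trygve 3/80; Ylva 3/40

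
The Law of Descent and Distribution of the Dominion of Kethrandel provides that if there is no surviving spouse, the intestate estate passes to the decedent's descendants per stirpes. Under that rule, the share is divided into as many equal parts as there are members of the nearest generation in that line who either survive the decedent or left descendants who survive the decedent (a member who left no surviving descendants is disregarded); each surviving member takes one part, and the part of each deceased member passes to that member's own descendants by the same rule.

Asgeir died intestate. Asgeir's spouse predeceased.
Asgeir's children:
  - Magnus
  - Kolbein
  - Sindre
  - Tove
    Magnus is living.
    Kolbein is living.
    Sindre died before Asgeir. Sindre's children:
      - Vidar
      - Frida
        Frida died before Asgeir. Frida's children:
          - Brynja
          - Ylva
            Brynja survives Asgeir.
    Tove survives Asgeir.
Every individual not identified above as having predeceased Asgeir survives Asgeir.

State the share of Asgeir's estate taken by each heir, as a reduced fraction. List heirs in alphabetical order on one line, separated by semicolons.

There is no surviving spouse, so the entire estate passes to Asgeir's descendants per stirpes.
The estate is divided into 4 equal shares of 1/4 among Magnus, Kolbein, Sindre, Tove.
Magnus is living and takes 1/4.
Kolbein is living and takes 1/4.
Sindre predeceased; the 1/4 allotted to Sindre's branch passes to Sindre's issue by representation.
The 1/4 is divided into 2 equal shares of 1/8 among Vidar, Frida.
Vidar is living and takes 1/8.
Frida predeceased; the 1/8 allotted to Frida's branch passes to Frida's issue by representation.
The 1/8 is divided into 2 equal shares of 1/16 among Brynja, Ylva.
Brynja is living and takes 1/16.
Ylva is living and takes 1/16.
Tove is living and takes 1/4.

Brynja 1/16; Kolbein 1/4; Magnus 1/4; Tove 1/4; Vidar 1/8; Ylva 1/16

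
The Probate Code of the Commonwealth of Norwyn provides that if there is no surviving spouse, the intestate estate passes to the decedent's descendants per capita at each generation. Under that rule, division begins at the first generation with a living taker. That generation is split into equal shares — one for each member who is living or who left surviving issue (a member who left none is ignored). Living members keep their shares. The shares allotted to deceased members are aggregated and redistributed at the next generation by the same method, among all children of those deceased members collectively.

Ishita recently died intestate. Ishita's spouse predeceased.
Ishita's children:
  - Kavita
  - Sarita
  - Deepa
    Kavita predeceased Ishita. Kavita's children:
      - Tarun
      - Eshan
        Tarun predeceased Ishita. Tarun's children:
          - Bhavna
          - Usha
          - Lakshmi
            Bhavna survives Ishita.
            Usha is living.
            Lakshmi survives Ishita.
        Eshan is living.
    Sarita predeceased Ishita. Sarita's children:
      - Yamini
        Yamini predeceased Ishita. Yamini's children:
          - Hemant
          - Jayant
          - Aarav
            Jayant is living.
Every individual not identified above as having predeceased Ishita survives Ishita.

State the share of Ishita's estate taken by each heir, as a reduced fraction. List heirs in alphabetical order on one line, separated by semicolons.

There is no surviving spouse, so the entire estate passes to Ishita's descendants per capita at each generation.
At generation 1 (Kavita, Sarita, Deepa) there are 3 shares of (1)/3 = 1/3 each.
Living: Deepa — each takes 1/3.
Deceased: Kavita and Sarita. Their combined 2/3 is pooled and carried to generation 2.
At generation 2 (Tarun, Eshan, Yamini) there are 3 shares of (2/3)/3 = 2/9 each.
Living: Eshan — each takes 2/9.
Deceased: Tarun and Yamini. Their combined 4/9 is pooled and carried to generation 3.
At generation 3 (Bhavna, Usha, Lakshmi, Hemant, Jayant, Aarav) there are 6 shares of (4/9)/6 = 2/27 each.
Living: Bhavna, Usha, Lakshmi, Hemant, Jayant, and Aarav — each takes 2/27.

Aarav 2/27; Bhavna 2/27; Deepa 1/3; Eshan 2/9; Hemant 2/27; Jayant 2/27; Lakshmi 2/27; Usha 2/27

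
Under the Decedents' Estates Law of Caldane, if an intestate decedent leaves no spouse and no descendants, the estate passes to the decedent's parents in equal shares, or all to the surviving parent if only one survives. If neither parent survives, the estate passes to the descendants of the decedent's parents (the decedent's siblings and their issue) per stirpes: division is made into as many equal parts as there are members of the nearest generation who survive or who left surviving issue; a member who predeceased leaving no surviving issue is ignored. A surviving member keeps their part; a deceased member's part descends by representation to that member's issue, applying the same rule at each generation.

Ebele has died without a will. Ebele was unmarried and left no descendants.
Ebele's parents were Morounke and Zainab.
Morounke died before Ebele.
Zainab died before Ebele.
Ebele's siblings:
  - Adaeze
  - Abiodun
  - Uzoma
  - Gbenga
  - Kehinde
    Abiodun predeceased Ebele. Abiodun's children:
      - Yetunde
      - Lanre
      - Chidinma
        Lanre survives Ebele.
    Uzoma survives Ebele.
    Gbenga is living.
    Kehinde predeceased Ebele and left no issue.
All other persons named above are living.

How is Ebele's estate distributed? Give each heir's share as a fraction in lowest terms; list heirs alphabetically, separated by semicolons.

Neither parent survives and there are no descendants, so the estate passes to Ebele's siblings and their issue per stirpes.
Kehinde left no surviving issue, so that branch lapses and is disregarded.
The estate is divided into 4 equal shares of 1/4 among Adaeze, Abiodun, Uzoma, Gbenga.
Adaeze is living and takes 1/4.
Abiodun predeceased; the 1/4 allotted to Abiodun's branch passes to Abiodun's issue by representation.
The 1/4 is divided into 3 equal shares of 1/12 among Yetunde, Lanre, Chidinma.
Yetunde is living and takes 1/12.
Lanre is living and takes 1/12.
Chidinma is living and takes 1/12.
Uzoma is living and takes 1/4.
Gbenga is living and takes 1/4.

Adaeze 1/4; Chidinma 1/12; Gbenga 1/4; Lanre 1/12; Uzoma 1/4; Yetunde 1/12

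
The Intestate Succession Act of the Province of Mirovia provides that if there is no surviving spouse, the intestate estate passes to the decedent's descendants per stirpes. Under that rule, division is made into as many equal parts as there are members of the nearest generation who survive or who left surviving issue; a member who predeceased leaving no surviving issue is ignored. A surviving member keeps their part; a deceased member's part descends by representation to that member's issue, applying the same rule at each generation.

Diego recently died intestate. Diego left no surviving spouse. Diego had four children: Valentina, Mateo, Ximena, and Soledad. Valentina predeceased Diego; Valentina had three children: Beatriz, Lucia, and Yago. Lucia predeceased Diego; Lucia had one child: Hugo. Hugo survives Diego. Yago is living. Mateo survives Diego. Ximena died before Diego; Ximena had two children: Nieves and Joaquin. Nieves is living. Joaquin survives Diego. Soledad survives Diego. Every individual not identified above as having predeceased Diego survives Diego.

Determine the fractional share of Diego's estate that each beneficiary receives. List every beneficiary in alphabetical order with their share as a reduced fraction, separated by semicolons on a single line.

Beatriz 1/12; Hugo 1/12; Joaquin 1/8; Mateo 1/4; Nieves 1/8; Soledad 1/4; Yago 1/12

There is no surviving spouse, so the entire estate passes to Diego's descendants per stirpes.
The estate is divided into 4 equal shares of 1/4 among Valentina, Mateo, Ximena, Soledad.
Valentina predeceased; the 1/4 allotted to Valentina's branch passes to Valentina's issue by representation.
The 1/4 is divided into 3 equal shares of 1/12 among Beatriz, Lucia, Yago.
Beatriz is living and takes 1/12.
Lucia predeceased; the 1/12 allotted to Lucia's branch passes to Lucia's issue by representation.
Hugo is the sole taker at this level and receives the full 1/12.
Yago is living and takes 1/12.
Mateo is living and takes 1/4.
Ximena predeceased; the 1/4 allotted to Ximena's branch passes to Ximena's issue by representation.
The 1/4 is divided into 2 equal shares of 1/8 among Nieves, Joaquin.
Nieves is living and takes 1/8.
Joaquin is living and takes 1/8.
Soledad is living and takes 1/4.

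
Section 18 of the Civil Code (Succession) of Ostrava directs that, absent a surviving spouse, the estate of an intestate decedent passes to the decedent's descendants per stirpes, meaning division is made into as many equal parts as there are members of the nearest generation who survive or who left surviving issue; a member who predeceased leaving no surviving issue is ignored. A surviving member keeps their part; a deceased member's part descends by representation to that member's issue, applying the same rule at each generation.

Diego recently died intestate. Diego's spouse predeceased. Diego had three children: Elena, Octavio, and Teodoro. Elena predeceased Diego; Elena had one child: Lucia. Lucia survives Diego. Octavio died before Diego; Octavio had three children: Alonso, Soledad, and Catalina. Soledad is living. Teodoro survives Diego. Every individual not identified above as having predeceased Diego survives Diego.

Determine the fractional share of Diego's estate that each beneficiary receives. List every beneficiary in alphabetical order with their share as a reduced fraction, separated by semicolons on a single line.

There is no surviving spouse, so the entire estate passes to Diego's descendants per stirpes.
The estate is divided into 3 equal shares of 1/3 among Elena, Octavio, Teodoro.
Elena predeceased; the 1/3 allotted to Elena's branch passes to Elena's issue by representation.
Lucia is the sole taker at this level and receives the full 1/3.
Octavio predeceased; the 1/3 allotted to Octavio's branch passes to Octavio's issue by representation.
The 1/3 is divided into 3 equal shares of 1/9 among Alonso, Soledad, Catalina.
Alonso is living and takes 1/9.
Soledad is living and takes 1/9.
Catalina is living and takes 1/9.
Teodoro is living and takes 1/3.

Alonso 1/9; Catalina 1/9; Lucia 1/3; Soledad 1/9; Teodoro 1/3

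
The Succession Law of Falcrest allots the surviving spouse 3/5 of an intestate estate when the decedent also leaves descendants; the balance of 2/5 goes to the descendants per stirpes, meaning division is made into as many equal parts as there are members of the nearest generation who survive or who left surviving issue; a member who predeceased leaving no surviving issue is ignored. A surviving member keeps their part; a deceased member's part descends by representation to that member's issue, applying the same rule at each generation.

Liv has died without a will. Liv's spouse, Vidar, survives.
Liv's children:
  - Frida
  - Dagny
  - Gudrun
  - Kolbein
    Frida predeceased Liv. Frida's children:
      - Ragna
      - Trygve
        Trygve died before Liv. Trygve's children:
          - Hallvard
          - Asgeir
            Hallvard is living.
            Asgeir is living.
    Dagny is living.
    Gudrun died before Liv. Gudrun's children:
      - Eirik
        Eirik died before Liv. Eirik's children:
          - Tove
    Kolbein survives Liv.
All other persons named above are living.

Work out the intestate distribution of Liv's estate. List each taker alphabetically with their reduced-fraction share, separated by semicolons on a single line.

Asgeir 1/40; Dagny 1/10; Hallvard 1/40; Kolbein 1/10; Ragna 1/20; Tove 1/10; Vidar 3/5

Vidar, as surviving spouse, takes 3/5.
The remaining 2/5 passes to Liv's descendants per stirpes.
The 2/5 is divided into 4 equal shares of 1/10 among Frida, Dagny, Gudrun, Kolbein.
Frida predeceased; the 1/10 allotted to Frida's branch passes to Frida's issue by representation.
The 1/10 is divided into 2 equal shares of 1/20 among Ragna, Trygve.
Ragna is living and takes 1/20.
Trygve predeceased; the 1/20 allotted to Trygve's branch passes to Trygve's issue by representation.
The 1/20 is divided into 2 equal shares of 1/40 among Hallvard, Asgeir.
Hallvard is living and takes 1/40.
Asgeir is living and takes 1/40.
Dagny is living and takes 1/10.
Gudrun predeceased; the 1/10 allotted to Gudrun's branch passes to Gudrun's issue by representation.
Eirik's line is the sole branch at this level, so the full 1/10 passes to Eirik's issue by representation.
Tove is the sole taker at this level and receives the full 1/10.
Kolbein is living and takes 1/10.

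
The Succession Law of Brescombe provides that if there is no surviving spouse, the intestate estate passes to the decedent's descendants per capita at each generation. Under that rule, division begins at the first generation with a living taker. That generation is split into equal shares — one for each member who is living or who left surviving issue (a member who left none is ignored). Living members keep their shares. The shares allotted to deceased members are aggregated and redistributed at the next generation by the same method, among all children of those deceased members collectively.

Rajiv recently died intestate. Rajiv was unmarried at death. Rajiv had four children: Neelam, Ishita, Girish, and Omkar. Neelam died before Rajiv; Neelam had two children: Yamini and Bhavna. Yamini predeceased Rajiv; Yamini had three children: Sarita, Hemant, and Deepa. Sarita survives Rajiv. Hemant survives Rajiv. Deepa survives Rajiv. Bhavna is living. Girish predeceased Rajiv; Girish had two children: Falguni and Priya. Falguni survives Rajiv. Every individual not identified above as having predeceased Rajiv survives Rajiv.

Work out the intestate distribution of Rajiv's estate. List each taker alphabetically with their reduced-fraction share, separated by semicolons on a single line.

Bhavna 1/8; Deepa 1/24; Falguni 1/8; Hemant 1/24; Ishita 1/4; Omkar 1/4; Priya 1/8; Sarita 1/24

There is no surviving spouse, so the entire estate passes to Rajiv's descendants per capita at each generation.
At generation 1 (Neelam, Ishita, Girish, Omkar) there are 4 shares of (1)/4 = 1/4 each.
Living: Ishita and Omkar — each takes 1/4.
Deceased: Neelam and Girish. Their combined 1/2 is pooled and carried to generation 2.
At generation 2 (Yamini, Bhavna, Falguni, Priya) there are 4 shares of (1/2)/4 = 1/8 each.
Living: Bhavna, Falguni, and Priya — each takes 1/8.
Deceased: Yamini. That 1/8 share is carried to generation 3.
At generation 3 (Sarita, Hemant, Deepa) there are 3 shares of (1/8)/3 = 1/24 each.
Living: Sarita, Hemant, and Deepa — each takes 1/24.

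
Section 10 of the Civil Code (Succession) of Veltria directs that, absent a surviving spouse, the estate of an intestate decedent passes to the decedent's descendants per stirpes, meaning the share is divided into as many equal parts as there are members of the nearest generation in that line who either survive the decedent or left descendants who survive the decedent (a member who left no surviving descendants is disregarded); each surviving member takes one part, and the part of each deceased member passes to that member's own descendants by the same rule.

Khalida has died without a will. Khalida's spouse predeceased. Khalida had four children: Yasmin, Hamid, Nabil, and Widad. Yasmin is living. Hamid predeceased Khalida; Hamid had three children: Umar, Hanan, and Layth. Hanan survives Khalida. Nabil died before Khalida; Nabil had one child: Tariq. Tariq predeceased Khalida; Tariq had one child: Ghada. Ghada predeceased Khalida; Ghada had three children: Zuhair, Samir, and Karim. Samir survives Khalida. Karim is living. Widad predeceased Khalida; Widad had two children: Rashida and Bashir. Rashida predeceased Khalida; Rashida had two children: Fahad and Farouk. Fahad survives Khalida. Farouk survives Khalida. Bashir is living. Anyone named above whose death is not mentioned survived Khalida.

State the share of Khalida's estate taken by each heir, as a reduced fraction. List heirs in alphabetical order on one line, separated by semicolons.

Bashir 1/8; Fahad 1/16; Farouk 1/16; Hanan 1/12; Karim 1/12; Layth 1/12; Samir 1/12; Umar 1/12; Yasmin 1/4; Zuhair 1/12

There is no surviving spouse, so the entire estate passes to Khalida's descendants per stirpes.
The estate is divided into 4 equal shares of 1/4 among Yasmin, Hamid, Nabil, Widad.
Yasmin is living and takes 1/4.
Hamid predeceased; the 1/4 allotted to Hamid's branch passes to Hamid's issue by representation.
The 1/4 is divided into 3 equal shares of 1/12 among Umar, Hanan, Layth.
Umar is living and takes 1/12.
Hanan is living and takes 1/12.
Layth is living and takes 1/12.
Nabil predeceased; the 1/4 allotted to Nabil's branch passes to Nabil's issue by representation.
Tariq's line is the sole branch at this level, so the full 1/4 passes to Tariq's issue by representation.
Ghada's line is the sole branch at this level, so the full 1/4 passes to Ghada's issue by representation.
The 1/4 is divided into 3 equal shares of 1/12 among Zuhair, Samir, Karim.
Zuhair is living and takes 1/12.
Samir is living and takes 1/12.
Karim is living and takes 1/12.
Widad predeceased; the 1/4 allotted to Widad's branch passes to Widad's issue by representation.
The 1/4 is divided into 2 equal shares of 1/8 among Rashida, Bashir.
Rashida predeceased; the 1/8 allotted to Rashida's branch passes to Rashida's issue by representation.
The 1/8 is divided into 2 equal shares of 1/16 among Fahad, Farouk.
Fahad is living and takes 1/16.
Farouk is living and takes 1/16.
Bashir is living and takes 1/8.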